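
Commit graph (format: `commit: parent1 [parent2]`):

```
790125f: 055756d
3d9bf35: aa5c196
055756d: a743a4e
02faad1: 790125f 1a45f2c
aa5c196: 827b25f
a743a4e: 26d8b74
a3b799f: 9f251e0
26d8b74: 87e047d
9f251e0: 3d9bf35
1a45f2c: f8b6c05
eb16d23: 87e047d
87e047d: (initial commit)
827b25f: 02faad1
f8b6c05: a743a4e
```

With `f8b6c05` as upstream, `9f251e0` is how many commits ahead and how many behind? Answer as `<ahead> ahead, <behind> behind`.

8 ahead, 0 behind

Reachable from 9f251e0: {02faad1, 055756d, 1a45f2c, 26d8b74, 3d9bf35, 790125f, 827b25f, 87e047d, 9f251e0, a743a4e, aa5c196, f8b6c05}.
Reachable from f8b6c05: {26d8b74, 87e047d, a743a4e, f8b6c05}.
Only in 9f251e0's history (ahead): {02faad1, 055756d, 1a45f2c, 3d9bf35, 790125f, 827b25f, 9f251e0, aa5c196} — 8.
Only in f8b6c05's history (behind): {} — 0.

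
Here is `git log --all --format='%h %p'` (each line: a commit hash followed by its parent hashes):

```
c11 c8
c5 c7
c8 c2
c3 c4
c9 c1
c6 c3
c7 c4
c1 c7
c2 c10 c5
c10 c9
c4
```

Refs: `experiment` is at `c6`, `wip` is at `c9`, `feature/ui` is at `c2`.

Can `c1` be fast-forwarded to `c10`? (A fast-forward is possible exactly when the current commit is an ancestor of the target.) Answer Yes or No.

A fast-forward from c1 to c10 is possible iff c1 is an ancestor of c10.
Ancestors of c10: {c1, c10, c4, c7, c9}.
c1 is among them, so fast-forward is possible.

Yes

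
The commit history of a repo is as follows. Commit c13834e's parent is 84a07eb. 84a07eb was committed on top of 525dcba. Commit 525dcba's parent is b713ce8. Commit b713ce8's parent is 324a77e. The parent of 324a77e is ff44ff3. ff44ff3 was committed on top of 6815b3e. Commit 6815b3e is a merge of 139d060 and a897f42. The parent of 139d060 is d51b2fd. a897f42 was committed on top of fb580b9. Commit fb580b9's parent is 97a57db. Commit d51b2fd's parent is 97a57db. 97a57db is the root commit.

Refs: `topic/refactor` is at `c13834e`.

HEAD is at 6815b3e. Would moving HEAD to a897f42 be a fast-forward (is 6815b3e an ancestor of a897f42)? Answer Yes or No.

A fast-forward from 6815b3e to a897f42 is possible iff 6815b3e is an ancestor of a897f42.
Ancestors of a897f42: {97a57db, a897f42, fb580b9}.
6815b3e is not among them, so fast-forward is not possible.

No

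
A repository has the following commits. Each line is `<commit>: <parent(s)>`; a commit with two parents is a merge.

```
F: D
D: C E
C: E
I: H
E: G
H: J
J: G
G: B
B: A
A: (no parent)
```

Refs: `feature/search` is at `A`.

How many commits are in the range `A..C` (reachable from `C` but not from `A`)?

4

Reachable from C: {A, B, C, E, G}.
Reachable from A: {A}.
In C's history but not A's: {B, C, E, G} — 4 commits.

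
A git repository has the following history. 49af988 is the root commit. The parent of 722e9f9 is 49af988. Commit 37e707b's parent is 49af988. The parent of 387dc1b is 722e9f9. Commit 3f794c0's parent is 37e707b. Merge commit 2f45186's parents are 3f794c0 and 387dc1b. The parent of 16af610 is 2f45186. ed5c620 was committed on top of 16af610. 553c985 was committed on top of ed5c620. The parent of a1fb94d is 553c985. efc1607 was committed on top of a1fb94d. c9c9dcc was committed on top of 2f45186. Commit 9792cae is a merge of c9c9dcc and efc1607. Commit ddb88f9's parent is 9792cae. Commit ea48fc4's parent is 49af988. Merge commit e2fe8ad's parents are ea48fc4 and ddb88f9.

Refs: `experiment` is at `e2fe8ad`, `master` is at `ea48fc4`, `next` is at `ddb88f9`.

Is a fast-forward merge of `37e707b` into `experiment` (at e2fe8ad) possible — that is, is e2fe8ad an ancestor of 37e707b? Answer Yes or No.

A fast-forward from e2fe8ad to 37e707b is possible iff e2fe8ad is an ancestor of 37e707b.
Ancestors of 37e707b: {37e707b, 49af988}.
e2fe8ad is not among them, so fast-forward is not possible.

No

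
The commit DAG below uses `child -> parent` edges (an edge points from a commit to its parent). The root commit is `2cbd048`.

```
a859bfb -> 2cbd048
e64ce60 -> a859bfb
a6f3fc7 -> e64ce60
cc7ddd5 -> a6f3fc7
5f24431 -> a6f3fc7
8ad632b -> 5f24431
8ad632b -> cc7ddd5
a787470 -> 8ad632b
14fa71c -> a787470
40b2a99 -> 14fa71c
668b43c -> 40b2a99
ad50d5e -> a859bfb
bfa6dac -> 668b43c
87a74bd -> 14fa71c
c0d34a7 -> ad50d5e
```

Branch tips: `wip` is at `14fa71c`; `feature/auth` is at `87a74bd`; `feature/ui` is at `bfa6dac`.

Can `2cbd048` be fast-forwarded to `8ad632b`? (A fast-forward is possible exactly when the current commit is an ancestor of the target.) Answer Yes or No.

Yes

A fast-forward from 2cbd048 to 8ad632b is possible iff 2cbd048 is an ancestor of 8ad632b.
Ancestors of 8ad632b: {2cbd048, 5f24431, 8ad632b, a6f3fc7, a859bfb, cc7ddd5, e64ce60}.
2cbd048 is among them, so fast-forward is possible.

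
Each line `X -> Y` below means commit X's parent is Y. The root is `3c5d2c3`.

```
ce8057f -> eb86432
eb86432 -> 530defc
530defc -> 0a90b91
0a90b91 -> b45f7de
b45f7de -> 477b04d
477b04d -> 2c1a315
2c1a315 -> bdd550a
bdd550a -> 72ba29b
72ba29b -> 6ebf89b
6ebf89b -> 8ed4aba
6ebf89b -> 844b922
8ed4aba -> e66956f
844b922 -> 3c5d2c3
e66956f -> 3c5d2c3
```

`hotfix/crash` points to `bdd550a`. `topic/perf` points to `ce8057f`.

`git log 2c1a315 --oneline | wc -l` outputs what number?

Walking parent pointers from 2c1a315: reachable set = {2c1a315, 3c5d2c3, 6ebf89b, 72ba29b, 844b922, 8ed4aba, bdd550a, e66956f}.
That is 8 commits.

8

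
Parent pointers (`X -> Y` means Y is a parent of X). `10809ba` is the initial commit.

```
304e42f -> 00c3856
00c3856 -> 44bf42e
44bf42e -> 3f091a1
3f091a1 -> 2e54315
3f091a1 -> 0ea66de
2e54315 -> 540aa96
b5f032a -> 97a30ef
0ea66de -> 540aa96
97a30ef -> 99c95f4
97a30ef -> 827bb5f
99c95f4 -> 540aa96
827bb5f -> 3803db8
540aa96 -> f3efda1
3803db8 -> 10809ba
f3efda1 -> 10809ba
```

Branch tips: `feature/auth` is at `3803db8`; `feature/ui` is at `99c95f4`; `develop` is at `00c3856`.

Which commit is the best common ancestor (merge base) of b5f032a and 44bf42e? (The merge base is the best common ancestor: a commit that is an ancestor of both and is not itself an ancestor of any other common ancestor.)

Ancestors of b5f032a: {10809ba, 3803db8, 540aa96, 827bb5f, 97a30ef, 99c95f4, b5f032a, f3efda1}.
Ancestors of 44bf42e: {0ea66de, 10809ba, 2e54315, 3f091a1, 44bf42e, 540aa96, f3efda1}.
Common ancestors: {10809ba, 540aa96, f3efda1}.
Among these, 540aa96 is not an ancestor of any other common ancestor — it is the merge base.

540aa96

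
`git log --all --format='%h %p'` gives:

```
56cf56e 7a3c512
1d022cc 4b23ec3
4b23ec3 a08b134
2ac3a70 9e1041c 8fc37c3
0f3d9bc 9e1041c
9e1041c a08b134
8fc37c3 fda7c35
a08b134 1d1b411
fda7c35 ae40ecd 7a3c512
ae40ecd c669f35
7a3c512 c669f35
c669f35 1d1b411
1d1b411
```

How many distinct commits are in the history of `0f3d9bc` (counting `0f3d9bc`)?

4

Walking parent pointers from 0f3d9bc: reachable set = {0f3d9bc, 1d1b411, 9e1041c, a08b134}.
That is 4 commits.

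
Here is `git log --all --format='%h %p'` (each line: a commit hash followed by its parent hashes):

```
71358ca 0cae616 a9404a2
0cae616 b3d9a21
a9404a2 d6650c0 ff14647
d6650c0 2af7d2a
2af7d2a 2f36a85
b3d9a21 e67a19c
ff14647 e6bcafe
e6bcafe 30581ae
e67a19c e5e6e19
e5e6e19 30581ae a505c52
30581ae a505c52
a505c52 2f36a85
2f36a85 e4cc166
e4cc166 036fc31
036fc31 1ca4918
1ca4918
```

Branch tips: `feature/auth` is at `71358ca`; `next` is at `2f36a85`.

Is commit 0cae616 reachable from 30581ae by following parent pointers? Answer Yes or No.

No

Ancestors of 30581ae: {036fc31, 1ca4918, 2f36a85, 30581ae, a505c52, e4cc166}.
0cae616 is not in that set, so it is not an ancestor of 30581ae.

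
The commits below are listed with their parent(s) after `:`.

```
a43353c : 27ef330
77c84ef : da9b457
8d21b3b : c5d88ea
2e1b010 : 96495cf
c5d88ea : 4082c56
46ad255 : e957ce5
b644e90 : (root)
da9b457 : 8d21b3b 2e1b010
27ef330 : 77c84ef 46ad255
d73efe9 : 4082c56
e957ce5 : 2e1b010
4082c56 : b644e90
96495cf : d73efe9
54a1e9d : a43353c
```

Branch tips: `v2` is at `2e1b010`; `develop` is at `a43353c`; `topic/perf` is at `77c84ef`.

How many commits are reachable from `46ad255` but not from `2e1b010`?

Reachable from 46ad255: {2e1b010, 4082c56, 46ad255, 96495cf, b644e90, d73efe9, e957ce5}.
Reachable from 2e1b010: {2e1b010, 4082c56, 96495cf, b644e90, d73efe9}.
In 46ad255's history but not 2e1b010's: {46ad255, e957ce5} — 2 commits.

2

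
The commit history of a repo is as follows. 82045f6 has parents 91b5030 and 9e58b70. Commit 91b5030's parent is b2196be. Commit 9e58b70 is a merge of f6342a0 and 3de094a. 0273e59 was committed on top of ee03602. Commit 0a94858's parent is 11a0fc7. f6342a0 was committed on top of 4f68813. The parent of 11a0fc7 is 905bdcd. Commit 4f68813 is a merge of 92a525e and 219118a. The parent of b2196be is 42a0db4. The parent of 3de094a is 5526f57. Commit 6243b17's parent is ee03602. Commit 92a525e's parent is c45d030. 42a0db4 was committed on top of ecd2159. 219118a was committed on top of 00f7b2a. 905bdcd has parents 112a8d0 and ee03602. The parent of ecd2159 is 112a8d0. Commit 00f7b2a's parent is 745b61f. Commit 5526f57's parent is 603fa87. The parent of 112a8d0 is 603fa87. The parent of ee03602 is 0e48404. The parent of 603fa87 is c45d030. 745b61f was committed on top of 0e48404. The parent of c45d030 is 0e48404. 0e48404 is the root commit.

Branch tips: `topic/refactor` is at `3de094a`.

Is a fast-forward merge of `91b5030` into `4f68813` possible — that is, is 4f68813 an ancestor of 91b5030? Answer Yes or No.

A fast-forward from 4f68813 to 91b5030 is possible iff 4f68813 is an ancestor of 91b5030.
Ancestors of 91b5030: {0e48404, 112a8d0, 42a0db4, 603fa87, 91b5030, b2196be, c45d030, ecd2159}.
4f68813 is not among them, so fast-forward is not possible.

No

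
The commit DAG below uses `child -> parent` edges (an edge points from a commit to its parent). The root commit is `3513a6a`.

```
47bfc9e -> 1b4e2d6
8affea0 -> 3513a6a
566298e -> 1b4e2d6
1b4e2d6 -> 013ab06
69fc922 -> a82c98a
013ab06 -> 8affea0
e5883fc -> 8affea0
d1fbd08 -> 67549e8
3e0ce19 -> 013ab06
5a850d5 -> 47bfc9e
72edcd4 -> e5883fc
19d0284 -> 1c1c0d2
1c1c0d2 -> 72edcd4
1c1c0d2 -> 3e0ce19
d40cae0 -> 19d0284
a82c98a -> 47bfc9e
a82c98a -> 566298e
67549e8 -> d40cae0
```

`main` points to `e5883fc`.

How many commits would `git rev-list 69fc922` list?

8

Walking parent pointers from 69fc922: reachable set = {013ab06, 1b4e2d6, 3513a6a, 47bfc9e, 566298e, 69fc922, 8affea0, a82c98a}.
That is 8 commits.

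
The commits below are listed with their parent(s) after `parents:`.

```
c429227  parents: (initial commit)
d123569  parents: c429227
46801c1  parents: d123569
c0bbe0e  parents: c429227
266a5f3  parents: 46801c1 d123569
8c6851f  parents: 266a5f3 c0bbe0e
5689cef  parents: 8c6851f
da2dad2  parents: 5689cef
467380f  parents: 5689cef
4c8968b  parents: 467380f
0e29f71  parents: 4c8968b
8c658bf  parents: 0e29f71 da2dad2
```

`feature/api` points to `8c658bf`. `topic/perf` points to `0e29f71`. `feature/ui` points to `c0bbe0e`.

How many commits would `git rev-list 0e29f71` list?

Walking parent pointers from 0e29f71: reachable set = {0e29f71, 266a5f3, 467380f, 46801c1, 4c8968b, 5689cef, 8c6851f, c0bbe0e, c429227, d123569}.
That is 10 commits.

10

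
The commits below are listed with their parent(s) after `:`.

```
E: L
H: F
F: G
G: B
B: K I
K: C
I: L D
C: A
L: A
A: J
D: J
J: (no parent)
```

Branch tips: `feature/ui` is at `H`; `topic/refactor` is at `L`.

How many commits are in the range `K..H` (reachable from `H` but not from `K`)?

Reachable from H: {A, B, C, D, F, G, H, I, J, K, L}.
Reachable from K: {A, C, J, K}.
In H's history but not K's: {B, D, F, G, H, I, L} — 7 commits.

7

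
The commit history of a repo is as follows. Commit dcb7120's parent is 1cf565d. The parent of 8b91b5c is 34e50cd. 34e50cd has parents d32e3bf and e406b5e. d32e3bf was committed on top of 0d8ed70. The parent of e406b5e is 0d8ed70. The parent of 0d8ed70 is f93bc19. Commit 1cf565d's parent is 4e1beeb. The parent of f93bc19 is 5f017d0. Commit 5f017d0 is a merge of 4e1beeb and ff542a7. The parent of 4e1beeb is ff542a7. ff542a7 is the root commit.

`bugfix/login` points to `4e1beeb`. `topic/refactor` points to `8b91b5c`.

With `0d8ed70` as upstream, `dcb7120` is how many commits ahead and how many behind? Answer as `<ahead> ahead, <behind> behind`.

Reachable from dcb7120: {1cf565d, 4e1beeb, dcb7120, ff542a7}.
Reachable from 0d8ed70: {0d8ed70, 4e1beeb, 5f017d0, f93bc19, ff542a7}.
Only in dcb7120's history (ahead): {1cf565d, dcb7120} — 2.
Only in 0d8ed70's history (behind): {0d8ed70, 5f017d0, f93bc19} — 3.

2 ahead, 3 behind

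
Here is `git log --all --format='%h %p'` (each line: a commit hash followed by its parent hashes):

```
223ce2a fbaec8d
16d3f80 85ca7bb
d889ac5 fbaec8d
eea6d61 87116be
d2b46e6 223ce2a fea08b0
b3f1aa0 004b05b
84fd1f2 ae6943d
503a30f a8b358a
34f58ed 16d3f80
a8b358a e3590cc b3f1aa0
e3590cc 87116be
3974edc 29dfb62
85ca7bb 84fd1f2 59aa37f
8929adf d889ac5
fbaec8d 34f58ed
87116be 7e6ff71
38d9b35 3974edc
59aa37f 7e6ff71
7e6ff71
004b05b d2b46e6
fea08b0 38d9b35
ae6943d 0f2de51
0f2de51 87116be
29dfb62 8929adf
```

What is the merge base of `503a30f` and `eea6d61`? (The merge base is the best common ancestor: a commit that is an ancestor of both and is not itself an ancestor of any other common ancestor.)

Ancestors of 503a30f: {004b05b, 0f2de51, 16d3f80, 223ce2a, 29dfb62, 34f58ed, 38d9b35, 3974edc, 503a30f, 59aa37f, 7e6ff71, 84fd1f2, 85ca7bb, 87116be, 8929adf, a8b358a, ae6943d, b3f1aa0, d2b46e6, d889ac5, e3590cc, fbaec8d, fea08b0}.
Ancestors of eea6d61: {7e6ff71, 87116be, eea6d61}.
Common ancestors: {7e6ff71, 87116be}.
Among these, 87116be is not an ancestor of any other common ancestor — it is the merge base.

87116be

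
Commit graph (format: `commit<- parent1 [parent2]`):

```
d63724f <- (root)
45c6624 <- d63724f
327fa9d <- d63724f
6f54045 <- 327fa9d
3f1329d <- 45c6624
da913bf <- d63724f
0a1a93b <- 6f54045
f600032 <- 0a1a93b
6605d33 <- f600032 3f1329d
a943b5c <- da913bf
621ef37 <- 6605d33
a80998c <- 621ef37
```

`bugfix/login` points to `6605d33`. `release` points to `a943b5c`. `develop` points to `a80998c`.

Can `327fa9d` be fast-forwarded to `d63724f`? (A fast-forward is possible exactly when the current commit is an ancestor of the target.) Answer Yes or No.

A fast-forward from 327fa9d to d63724f is possible iff 327fa9d is an ancestor of d63724f.
Ancestors of d63724f: {d63724f}.
327fa9d is not among them, so fast-forward is not possible.

No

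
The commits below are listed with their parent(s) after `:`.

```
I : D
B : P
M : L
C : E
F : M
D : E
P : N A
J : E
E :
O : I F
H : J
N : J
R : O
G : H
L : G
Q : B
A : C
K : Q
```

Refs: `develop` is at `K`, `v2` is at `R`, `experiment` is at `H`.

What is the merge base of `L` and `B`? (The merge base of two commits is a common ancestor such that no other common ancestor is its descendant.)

Ancestors of L: {E, G, H, J, L}.
Ancestors of B: {A, B, C, E, J, N, P}.
Common ancestors: {E, J}.
Among these, J is not an ancestor of any other common ancestor — it is the merge base.

J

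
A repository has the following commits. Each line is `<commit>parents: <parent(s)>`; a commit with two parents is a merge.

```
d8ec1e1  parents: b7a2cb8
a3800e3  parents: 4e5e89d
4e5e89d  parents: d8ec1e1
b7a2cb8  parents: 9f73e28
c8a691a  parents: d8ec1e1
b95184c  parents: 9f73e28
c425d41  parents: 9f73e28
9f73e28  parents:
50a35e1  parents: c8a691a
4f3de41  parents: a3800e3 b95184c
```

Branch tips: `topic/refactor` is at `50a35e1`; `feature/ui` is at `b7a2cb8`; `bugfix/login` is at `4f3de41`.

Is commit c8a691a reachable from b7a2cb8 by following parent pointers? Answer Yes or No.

No

Ancestors of b7a2cb8: {9f73e28, b7a2cb8}.
c8a691a is not in that set, so it is not an ancestor of b7a2cb8.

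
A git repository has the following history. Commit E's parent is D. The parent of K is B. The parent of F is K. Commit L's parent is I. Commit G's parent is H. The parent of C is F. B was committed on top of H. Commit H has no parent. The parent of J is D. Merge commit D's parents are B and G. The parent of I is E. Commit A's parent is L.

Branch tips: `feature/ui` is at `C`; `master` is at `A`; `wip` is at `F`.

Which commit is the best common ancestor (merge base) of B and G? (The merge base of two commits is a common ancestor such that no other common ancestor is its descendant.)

Ancestors of B: {B, H}.
Ancestors of G: {G, H}.
Common ancestors: {H}.
The only common ancestor is H, so it is the merge base.

H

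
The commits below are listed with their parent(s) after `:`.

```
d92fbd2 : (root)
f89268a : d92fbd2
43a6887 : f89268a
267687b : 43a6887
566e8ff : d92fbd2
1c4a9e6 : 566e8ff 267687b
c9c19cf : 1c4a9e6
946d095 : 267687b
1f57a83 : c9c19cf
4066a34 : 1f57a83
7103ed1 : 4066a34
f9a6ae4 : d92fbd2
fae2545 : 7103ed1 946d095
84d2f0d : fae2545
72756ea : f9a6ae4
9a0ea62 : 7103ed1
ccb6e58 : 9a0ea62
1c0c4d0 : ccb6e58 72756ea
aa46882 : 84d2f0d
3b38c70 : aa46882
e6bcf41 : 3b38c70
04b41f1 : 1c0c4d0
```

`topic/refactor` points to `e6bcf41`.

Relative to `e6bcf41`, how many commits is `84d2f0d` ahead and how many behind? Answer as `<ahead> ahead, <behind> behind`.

Reachable from 84d2f0d: {1c4a9e6, 1f57a83, 267687b, 4066a34, 43a6887, 566e8ff, 7103ed1, 84d2f0d, 946d095, c9c19cf, d92fbd2, f89268a, fae2545}.
Reachable from e6bcf41: {1c4a9e6, 1f57a83, 267687b, 3b38c70, 4066a34, 43a6887, 566e8ff, 7103ed1, 84d2f0d, 946d095, aa46882, c9c19cf, d92fbd2, e6bcf41, f89268a, fae2545}.
Only in 84d2f0d's history (ahead): {} — 0.
Only in e6bcf41's history (behind): {3b38c70, aa46882, e6bcf41} — 3.

0 ahead, 3 behind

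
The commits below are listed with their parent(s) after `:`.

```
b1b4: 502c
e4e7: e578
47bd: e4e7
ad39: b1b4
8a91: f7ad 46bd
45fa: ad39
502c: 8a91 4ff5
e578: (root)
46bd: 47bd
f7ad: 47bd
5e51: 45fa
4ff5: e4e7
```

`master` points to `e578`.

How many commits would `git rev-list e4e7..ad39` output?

8

Reachable from ad39: {46bd, 47bd, 4ff5, 502c, 8a91, ad39, b1b4, e4e7, e578, f7ad}.
Reachable from e4e7: {e4e7, e578}.
In ad39's history but not e4e7's: {46bd, 47bd, 4ff5, 502c, 8a91, ad39, b1b4, f7ad} — 8 commits.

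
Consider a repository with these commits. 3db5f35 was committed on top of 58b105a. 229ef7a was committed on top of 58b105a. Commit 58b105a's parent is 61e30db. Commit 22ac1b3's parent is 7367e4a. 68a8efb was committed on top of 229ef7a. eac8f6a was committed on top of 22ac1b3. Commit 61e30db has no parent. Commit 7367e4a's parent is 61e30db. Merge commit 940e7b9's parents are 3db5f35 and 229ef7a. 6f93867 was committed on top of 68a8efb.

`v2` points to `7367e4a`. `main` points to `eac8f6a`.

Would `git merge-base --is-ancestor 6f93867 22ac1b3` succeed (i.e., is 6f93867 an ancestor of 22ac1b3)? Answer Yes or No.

Ancestors of 22ac1b3: {22ac1b3, 61e30db, 7367e4a}.
6f93867 is not in that set, so it is not an ancestor of 22ac1b3.

No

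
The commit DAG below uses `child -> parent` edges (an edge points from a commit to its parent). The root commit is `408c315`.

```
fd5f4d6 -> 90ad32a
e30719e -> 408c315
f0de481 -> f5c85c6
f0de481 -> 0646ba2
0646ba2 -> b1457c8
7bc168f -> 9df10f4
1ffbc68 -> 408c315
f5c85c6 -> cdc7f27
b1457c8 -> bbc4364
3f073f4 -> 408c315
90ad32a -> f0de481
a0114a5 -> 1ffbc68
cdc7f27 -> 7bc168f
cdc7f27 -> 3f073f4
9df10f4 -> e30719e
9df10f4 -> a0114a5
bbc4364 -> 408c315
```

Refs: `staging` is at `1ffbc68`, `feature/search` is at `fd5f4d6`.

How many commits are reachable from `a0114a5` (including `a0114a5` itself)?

3

Walking parent pointers from a0114a5: reachable set = {1ffbc68, 408c315, a0114a5}.
That is 3 commits.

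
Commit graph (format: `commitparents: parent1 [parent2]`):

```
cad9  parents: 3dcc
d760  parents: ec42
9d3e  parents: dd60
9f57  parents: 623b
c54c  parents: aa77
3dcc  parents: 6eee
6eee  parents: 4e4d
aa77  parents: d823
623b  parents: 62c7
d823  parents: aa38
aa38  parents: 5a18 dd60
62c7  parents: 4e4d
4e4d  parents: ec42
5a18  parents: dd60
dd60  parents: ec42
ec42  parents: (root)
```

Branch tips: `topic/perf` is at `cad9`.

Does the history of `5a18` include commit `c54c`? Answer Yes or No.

Ancestors of 5a18: {5a18, dd60, ec42}.
c54c is not in that set, so it is not an ancestor of 5a18.

No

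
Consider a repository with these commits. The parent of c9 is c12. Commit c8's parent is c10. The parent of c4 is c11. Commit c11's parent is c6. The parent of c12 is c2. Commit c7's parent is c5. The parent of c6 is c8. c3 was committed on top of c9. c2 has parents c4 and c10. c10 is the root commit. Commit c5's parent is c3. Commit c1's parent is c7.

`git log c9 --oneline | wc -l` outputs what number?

8

Walking parent pointers from c9: reachable set = {c10, c11, c12, c2, c4, c6, c8, c9}.
That is 8 commits.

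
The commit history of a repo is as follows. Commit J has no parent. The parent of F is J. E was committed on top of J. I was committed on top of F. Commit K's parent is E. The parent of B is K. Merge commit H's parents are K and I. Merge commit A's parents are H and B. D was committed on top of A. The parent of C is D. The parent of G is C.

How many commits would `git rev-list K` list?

3

Walking parent pointers from K: reachable set = {E, J, K}.
That is 3 commits.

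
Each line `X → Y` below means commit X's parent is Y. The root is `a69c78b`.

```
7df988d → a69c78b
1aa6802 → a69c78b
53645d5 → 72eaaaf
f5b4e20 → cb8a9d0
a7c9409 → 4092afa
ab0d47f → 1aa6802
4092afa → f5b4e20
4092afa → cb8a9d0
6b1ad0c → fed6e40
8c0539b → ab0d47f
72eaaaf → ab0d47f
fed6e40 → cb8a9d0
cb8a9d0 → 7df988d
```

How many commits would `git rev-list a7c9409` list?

Walking parent pointers from a7c9409: reachable set = {4092afa, 7df988d, a69c78b, a7c9409, cb8a9d0, f5b4e20}.
That is 6 commits.

6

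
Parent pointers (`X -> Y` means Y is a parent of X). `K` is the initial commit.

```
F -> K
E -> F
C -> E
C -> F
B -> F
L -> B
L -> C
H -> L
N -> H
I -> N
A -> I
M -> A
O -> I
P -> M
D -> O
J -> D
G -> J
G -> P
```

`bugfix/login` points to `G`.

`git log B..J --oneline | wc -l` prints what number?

9

Reachable from J: {B, C, D, E, F, H, I, J, K, L, N, O}.
Reachable from B: {B, F, K}.
In J's history but not B's: {C, D, E, H, I, J, L, N, O} — 9 commits.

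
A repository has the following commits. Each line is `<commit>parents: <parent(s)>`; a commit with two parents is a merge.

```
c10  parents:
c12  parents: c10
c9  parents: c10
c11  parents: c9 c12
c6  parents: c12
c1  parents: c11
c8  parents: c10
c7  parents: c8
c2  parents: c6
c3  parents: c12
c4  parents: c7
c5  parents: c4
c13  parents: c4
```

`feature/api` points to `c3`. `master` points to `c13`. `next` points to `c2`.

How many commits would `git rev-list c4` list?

4

Walking parent pointers from c4: reachable set = {c10, c4, c7, c8}.
That is 4 commits.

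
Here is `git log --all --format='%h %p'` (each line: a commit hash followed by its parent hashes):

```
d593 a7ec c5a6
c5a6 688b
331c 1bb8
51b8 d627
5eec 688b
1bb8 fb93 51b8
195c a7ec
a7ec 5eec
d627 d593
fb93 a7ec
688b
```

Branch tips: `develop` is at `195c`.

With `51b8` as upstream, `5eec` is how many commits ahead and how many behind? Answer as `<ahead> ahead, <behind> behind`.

0 ahead, 5 behind

Reachable from 5eec: {5eec, 688b}.
Reachable from 51b8: {51b8, 5eec, 688b, a7ec, c5a6, d593, d627}.
Only in 5eec's history (ahead): {} — 0.
Only in 51b8's history (behind): {51b8, a7ec, c5a6, d593, d627} — 5.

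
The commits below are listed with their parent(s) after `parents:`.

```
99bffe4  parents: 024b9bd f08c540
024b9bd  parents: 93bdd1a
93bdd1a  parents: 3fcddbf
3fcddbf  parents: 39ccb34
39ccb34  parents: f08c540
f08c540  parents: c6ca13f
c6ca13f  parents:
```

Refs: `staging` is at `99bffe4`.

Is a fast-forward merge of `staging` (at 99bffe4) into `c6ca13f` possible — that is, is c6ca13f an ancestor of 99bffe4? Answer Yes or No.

A fast-forward from c6ca13f to 99bffe4 is possible iff c6ca13f is an ancestor of 99bffe4.
Ancestors of 99bffe4: {024b9bd, 39ccb34, 3fcddbf, 93bdd1a, 99bffe4, c6ca13f, f08c540}.
c6ca13f is among them, so fast-forward is possible.

Yes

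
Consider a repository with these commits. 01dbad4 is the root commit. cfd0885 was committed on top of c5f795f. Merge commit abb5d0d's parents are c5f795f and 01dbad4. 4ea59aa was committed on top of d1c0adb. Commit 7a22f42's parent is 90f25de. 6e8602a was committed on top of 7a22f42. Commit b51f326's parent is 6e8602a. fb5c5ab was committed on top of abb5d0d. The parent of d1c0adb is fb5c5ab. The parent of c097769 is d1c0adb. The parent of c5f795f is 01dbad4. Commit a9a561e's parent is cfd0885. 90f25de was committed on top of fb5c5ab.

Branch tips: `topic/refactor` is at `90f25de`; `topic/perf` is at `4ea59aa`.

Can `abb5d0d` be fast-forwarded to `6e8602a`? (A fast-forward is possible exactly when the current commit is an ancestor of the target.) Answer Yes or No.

Yes

A fast-forward from abb5d0d to 6e8602a is possible iff abb5d0d is an ancestor of 6e8602a.
Ancestors of 6e8602a: {01dbad4, 6e8602a, 7a22f42, 90f25de, abb5d0d, c5f795f, fb5c5ab}.
abb5d0d is among them, so fast-forward is possible.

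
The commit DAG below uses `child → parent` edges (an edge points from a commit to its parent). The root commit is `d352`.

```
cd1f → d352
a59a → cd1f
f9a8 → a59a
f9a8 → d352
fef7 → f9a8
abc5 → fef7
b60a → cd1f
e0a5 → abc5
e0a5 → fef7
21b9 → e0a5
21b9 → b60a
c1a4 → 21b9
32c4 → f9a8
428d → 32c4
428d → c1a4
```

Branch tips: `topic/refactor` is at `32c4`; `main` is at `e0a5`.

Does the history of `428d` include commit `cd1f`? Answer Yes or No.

Yes

Ancestors of 428d (commits reachable by following parents): {21b9, 32c4, 428d, a59a, abc5, b60a, c1a4, cd1f, d352, e0a5, f9a8, fef7}.
cd1f is in that set, so it is an ancestor of 428d.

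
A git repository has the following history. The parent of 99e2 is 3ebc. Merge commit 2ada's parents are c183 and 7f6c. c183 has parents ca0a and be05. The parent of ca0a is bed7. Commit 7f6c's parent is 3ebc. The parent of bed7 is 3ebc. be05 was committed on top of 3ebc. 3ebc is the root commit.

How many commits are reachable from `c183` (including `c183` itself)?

Walking parent pointers from c183: reachable set = {3ebc, be05, bed7, c183, ca0a}.
That is 5 commits.

5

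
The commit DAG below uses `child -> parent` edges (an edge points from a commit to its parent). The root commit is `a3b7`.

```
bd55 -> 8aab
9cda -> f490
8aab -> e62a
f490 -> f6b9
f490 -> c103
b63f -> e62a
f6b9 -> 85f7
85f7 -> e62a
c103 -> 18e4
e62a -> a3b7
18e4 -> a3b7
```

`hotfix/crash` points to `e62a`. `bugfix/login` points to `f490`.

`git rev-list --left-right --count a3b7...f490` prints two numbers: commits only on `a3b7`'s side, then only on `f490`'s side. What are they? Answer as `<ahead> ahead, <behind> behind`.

Reachable from a3b7: {a3b7}.
Reachable from f490: {18e4, 85f7, a3b7, c103, e62a, f490, f6b9}.
Only in a3b7's history (ahead): {} — 0.
Only in f490's history (behind): {18e4, 85f7, c103, e62a, f490, f6b9} — 6.

0 ahead, 6 behind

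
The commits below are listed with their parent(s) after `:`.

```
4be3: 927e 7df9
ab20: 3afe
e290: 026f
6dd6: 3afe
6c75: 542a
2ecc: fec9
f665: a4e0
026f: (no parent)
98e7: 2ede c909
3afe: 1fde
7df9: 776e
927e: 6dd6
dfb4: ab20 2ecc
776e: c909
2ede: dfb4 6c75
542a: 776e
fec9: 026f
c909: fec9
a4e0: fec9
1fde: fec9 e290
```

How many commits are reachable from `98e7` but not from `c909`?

11

Reachable from 98e7: {026f, 1fde, 2ecc, 2ede, 3afe, 542a, 6c75, 776e, 98e7, ab20, c909, dfb4, e290, fec9}.
Reachable from c909: {026f, c909, fec9}.
In 98e7's history but not c909's: {1fde, 2ecc, 2ede, 3afe, 542a, 6c75, 776e, 98e7, ab20, dfb4, e290} — 11 commits.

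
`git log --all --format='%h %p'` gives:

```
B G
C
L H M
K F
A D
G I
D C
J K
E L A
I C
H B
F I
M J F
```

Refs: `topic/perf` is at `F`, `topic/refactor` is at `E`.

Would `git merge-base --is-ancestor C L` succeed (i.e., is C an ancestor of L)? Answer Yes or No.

Ancestors of L (commits reachable by following parents): {B, C, F, G, H, I, J, K, L, M}.
C is in that set, so it is an ancestor of L.

Yes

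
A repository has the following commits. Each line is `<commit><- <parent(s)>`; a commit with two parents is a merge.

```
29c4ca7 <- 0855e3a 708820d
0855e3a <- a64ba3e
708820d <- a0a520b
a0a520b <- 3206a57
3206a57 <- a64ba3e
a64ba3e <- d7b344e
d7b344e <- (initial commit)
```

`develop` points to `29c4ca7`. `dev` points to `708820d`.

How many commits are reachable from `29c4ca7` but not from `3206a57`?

Reachable from 29c4ca7: {0855e3a, 29c4ca7, 3206a57, 708820d, a0a520b, a64ba3e, d7b344e}.
Reachable from 3206a57: {3206a57, a64ba3e, d7b344e}.
In 29c4ca7's history but not 3206a57's: {0855e3a, 29c4ca7, 708820d, a0a520b} — 4 commits.

4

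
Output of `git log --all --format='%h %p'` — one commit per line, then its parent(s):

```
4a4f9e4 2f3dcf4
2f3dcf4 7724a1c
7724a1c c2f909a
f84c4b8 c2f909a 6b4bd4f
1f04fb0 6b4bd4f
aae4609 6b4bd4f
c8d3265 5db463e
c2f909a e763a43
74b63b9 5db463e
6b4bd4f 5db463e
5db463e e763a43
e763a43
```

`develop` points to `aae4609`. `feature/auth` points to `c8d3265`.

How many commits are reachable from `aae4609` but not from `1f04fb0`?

Reachable from aae4609: {5db463e, 6b4bd4f, aae4609, e763a43}.
Reachable from 1f04fb0: {1f04fb0, 5db463e, 6b4bd4f, e763a43}.
In aae4609's history but not 1f04fb0's: {aae4609} — 1 commit.

1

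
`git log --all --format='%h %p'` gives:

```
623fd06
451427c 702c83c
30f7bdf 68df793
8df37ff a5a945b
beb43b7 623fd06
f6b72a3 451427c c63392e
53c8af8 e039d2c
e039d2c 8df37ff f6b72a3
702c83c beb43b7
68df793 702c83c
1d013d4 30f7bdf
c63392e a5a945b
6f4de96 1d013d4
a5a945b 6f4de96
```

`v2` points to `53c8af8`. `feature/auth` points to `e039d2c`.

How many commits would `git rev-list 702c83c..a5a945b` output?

5

Reachable from a5a945b: {1d013d4, 30f7bdf, 623fd06, 68df793, 6f4de96, 702c83c, a5a945b, beb43b7}.
Reachable from 702c83c: {623fd06, 702c83c, beb43b7}.
In a5a945b's history but not 702c83c's: {1d013d4, 30f7bdf, 68df793, 6f4de96, a5a945b} — 5 commits.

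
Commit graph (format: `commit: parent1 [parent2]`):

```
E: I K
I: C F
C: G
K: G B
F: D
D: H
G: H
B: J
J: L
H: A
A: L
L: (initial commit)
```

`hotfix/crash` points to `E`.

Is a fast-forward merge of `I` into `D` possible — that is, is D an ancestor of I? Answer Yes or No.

Yes

A fast-forward from D to I is possible iff D is an ancestor of I.
Ancestors of I: {A, C, D, F, G, H, I, L}.
D is among them, so fast-forward is possible.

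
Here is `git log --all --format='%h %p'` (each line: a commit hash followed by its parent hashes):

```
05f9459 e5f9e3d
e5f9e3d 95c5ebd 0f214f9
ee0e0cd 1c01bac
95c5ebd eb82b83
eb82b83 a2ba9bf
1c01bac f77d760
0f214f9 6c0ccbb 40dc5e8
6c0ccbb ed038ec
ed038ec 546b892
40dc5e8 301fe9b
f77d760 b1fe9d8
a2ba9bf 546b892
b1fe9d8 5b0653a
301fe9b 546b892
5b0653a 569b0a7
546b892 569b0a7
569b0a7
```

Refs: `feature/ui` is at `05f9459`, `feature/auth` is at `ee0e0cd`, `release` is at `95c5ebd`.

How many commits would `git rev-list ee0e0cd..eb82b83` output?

Reachable from eb82b83: {546b892, 569b0a7, a2ba9bf, eb82b83}.
Reachable from ee0e0cd: {1c01bac, 569b0a7, 5b0653a, b1fe9d8, ee0e0cd, f77d760}.
In eb82b83's history but not ee0e0cd's: {546b892, a2ba9bf, eb82b83} — 3 commits.

3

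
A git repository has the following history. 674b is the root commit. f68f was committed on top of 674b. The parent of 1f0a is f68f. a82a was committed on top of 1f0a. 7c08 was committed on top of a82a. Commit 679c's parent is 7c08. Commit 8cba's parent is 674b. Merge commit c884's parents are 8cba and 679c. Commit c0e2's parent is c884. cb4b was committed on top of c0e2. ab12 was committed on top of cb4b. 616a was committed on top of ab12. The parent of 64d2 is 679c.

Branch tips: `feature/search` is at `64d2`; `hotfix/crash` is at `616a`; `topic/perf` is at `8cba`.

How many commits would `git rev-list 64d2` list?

Walking parent pointers from 64d2: reachable set = {1f0a, 64d2, 674b, 679c, 7c08, a82a, f68f}.
That is 7 commits.

7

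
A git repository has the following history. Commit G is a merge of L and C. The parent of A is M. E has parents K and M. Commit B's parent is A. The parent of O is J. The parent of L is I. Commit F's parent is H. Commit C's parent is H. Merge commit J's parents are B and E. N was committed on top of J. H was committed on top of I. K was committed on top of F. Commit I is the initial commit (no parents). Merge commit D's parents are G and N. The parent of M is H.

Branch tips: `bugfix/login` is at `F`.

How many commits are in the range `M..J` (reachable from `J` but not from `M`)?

Reachable from J: {A, B, E, F, H, I, J, K, M}.
Reachable from M: {H, I, M}.
In J's history but not M's: {A, B, E, F, J, K} — 6 commits.

6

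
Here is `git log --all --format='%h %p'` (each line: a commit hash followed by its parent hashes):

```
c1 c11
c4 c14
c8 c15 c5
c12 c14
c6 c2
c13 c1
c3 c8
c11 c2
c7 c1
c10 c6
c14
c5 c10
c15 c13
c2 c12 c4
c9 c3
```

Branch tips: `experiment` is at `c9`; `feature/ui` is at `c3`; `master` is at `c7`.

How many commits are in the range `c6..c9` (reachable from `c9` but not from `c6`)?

9

Reachable from c9: {c1, c10, c11, c12, c13, c14, c15, c2, c3, c4, c5, c6, c8, c9}.
Reachable from c6: {c12, c14, c2, c4, c6}.
In c9's history but not c6's: {c1, c10, c11, c13, c15, c3, c5, c8, c9} — 9 commits.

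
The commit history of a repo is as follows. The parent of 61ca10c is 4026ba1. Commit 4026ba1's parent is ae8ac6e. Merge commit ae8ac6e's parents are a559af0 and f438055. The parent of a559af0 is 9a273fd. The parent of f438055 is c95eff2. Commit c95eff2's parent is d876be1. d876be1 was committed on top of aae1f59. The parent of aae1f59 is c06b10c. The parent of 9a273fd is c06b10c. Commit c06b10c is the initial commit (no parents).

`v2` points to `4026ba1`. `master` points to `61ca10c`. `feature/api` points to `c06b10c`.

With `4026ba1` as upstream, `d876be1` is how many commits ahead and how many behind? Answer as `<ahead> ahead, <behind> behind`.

Reachable from d876be1: {aae1f59, c06b10c, d876be1}.
Reachable from 4026ba1: {4026ba1, 9a273fd, a559af0, aae1f59, ae8ac6e, c06b10c, c95eff2, d876be1, f438055}.
Only in d876be1's history (ahead): {} — 0.
Only in 4026ba1's history (behind): {4026ba1, 9a273fd, a559af0, ae8ac6e, c95eff2, f438055} — 6.

0 ahead, 6 behind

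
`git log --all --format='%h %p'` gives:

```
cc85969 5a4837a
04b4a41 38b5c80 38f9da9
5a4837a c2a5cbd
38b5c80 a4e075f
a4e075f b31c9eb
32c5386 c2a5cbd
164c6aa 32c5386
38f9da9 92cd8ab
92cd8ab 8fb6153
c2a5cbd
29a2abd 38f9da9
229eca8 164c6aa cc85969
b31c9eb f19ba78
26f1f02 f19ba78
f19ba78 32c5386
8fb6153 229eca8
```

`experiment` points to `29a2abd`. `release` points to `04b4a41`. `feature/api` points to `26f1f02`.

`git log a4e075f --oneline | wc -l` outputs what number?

5

Walking parent pointers from a4e075f: reachable set = {32c5386, a4e075f, b31c9eb, c2a5cbd, f19ba78}.
That is 5 commits.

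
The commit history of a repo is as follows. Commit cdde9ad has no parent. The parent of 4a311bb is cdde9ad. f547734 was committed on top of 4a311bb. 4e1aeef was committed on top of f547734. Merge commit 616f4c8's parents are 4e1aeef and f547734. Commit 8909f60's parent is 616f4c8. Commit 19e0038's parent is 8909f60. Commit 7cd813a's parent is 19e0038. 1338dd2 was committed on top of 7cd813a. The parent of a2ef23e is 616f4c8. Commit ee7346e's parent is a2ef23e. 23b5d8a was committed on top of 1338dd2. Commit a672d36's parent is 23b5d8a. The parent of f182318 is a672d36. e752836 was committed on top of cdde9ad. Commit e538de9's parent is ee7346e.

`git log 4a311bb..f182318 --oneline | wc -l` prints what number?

10

Reachable from f182318: {1338dd2, 19e0038, 23b5d8a, 4a311bb, 4e1aeef, 616f4c8, 7cd813a, 8909f60, a672d36, cdde9ad, f182318, f547734}.
Reachable from 4a311bb: {4a311bb, cdde9ad}.
In f182318's history but not 4a311bb's: {1338dd2, 19e0038, 23b5d8a, 4e1aeef, 616f4c8, 7cd813a, 8909f60, a672d36, f182318, f547734} — 10 commits.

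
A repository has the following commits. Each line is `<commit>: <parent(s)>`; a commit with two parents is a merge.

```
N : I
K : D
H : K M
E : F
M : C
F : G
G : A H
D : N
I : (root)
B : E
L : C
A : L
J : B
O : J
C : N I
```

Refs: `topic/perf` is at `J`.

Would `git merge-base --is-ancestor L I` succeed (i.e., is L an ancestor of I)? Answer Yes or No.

No

Ancestors of I: {I}.
L is not in that set, so it is not an ancestor of I.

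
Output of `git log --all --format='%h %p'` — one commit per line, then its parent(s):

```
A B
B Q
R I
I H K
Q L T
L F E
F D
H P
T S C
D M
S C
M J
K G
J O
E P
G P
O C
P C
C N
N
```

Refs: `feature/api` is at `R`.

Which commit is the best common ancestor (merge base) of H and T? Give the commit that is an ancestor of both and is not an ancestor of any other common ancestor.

C

Ancestors of H: {C, H, N, P}.
Ancestors of T: {C, N, S, T}.
Common ancestors: {C, N}.
Among these, C is not an ancestor of any other common ancestor — it is the merge base.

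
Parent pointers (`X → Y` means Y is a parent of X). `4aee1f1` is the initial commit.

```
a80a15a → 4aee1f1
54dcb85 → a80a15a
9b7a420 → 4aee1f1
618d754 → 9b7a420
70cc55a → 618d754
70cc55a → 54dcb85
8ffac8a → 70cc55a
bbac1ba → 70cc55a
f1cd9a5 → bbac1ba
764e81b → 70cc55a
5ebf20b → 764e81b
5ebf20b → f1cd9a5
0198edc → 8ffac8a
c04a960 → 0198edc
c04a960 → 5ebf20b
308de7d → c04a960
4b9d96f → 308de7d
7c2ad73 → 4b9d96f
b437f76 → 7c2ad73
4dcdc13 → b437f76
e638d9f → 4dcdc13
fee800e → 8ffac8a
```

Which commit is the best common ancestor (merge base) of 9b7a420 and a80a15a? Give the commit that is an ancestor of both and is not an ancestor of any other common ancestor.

4aee1f1

Ancestors of 9b7a420: {4aee1f1, 9b7a420}.
Ancestors of a80a15a: {4aee1f1, a80a15a}.
Common ancestors: {4aee1f1}.
The only common ancestor is 4aee1f1, so it is the merge base.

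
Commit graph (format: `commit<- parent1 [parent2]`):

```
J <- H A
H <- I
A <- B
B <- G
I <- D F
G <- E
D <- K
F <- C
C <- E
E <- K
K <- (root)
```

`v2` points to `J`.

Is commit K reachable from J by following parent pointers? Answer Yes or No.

Ancestors of J (commits reachable by following parents): {A, B, C, D, E, F, G, H, I, J, K}.
K is in that set, so it is an ancestor of J.

Yes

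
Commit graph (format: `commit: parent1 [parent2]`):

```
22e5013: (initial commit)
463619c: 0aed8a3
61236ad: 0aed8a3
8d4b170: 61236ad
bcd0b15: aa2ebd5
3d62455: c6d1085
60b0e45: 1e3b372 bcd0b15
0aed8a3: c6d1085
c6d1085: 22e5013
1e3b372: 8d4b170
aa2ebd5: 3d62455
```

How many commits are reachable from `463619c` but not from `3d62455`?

2

Reachable from 463619c: {0aed8a3, 22e5013, 463619c, c6d1085}.
Reachable from 3d62455: {22e5013, 3d62455, c6d1085}.
In 463619c's history but not 3d62455's: {0aed8a3, 463619c} — 2 commits.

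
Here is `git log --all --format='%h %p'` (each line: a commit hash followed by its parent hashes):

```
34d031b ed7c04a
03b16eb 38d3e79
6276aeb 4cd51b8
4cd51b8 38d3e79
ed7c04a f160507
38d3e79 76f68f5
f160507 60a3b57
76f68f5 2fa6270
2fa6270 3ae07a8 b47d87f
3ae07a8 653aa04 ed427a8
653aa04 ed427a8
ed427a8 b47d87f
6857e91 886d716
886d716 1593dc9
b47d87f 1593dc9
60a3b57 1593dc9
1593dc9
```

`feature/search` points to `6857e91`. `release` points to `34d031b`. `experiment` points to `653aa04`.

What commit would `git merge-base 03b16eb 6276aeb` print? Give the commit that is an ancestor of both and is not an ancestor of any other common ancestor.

Ancestors of 03b16eb: {03b16eb, 1593dc9, 2fa6270, 38d3e79, 3ae07a8, 653aa04, 76f68f5, b47d87f, ed427a8}.
Ancestors of 6276aeb: {1593dc9, 2fa6270, 38d3e79, 3ae07a8, 4cd51b8, 6276aeb, 653aa04, 76f68f5, b47d87f, ed427a8}.
Common ancestors: {1593dc9, 2fa6270, 38d3e79, 3ae07a8, 653aa04, 76f68f5, b47d87f, ed427a8}.
Among these, 38d3e79 is not an ancestor of any other common ancestor — it is the merge base.

38d3e79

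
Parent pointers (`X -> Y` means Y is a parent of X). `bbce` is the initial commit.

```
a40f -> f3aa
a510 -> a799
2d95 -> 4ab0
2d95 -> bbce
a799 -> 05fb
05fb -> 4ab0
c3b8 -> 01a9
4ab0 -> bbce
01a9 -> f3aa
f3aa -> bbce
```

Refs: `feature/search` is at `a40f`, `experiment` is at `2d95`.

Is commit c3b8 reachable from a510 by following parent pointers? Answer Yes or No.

Ancestors of a510: {05fb, 4ab0, a510, a799, bbce}.
c3b8 is not in that set, so it is not an ancestor of a510.

No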